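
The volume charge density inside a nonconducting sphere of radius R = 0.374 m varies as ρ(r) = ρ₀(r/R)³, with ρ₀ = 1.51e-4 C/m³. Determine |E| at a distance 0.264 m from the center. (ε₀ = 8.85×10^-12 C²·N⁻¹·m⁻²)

E ≈ 2.64×10^5 N/C

Take a concentric spherical Gaussian surface of radius r = 0.264 m (r < R).
Integrate the density: Q_enc = 4π ∫₀^r ρ₀(r'/R)^3 r'² dr' = 4πρ₀ r^6/(6·R³) = 2.047×10^-6 C.
Applying ∮E·dA = Q_enc/ε₀ with Φ = E(4πr²):
E = |Q_enc|/(4πε₀r²) = (2.047e-6)/(4π·8.85×10^-12·(0.264)²) = 2.64e5 N/C.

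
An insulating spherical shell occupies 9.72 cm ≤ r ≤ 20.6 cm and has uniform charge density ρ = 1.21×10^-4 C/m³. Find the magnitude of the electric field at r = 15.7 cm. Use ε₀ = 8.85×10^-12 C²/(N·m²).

|E| ≈ 5.46×10^5 N/C

Use a concentric Gaussian sphere at r = 15.7 cm (within the shell material, 9.72 cm < r < 20.6 cm).
Only the shell between 9.72 cm and r is enclosed: Q_enc = ρ·(4π/3)(r³ − a³) = (1.21e-4)·(4π/3)·((0.157)³ − (0.0972)³) = 1.496×10^-6 C.
Gauss's law: E·4πr² = Q_enc/ε₀.
E = |Q_enc|/(4πε₀r²) = (1.496×10^-6)/(4π·8.85×10^-12·(0.157)²) = 5.46e5 N/C.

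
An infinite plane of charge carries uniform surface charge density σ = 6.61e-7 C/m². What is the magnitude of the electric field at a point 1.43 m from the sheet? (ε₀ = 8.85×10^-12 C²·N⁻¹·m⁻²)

|E| = 3.73×10^4 N/C

The symmetry is planar: E is normal to the sheet and the same magnitude on both sides. Take a pillbox straddling the sheet with end-cap area A.
Only the two end caps contribute flux: Φ = 2EA. With Q_enc = σA, Gauss's law gives E = |σ|/(2ε₀).
E = |σ|/(2ε₀) = (6.61×10^-7)/(2·8.85×10^-12) = 3.73e4 N/C.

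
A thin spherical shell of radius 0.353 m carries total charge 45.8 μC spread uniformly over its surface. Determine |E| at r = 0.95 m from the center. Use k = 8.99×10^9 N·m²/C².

Take a concentric spherical Gaussian surface of radius r = 0.95 m (r > 0.353 m).
The entire shell is enclosed: Q_enc = 4.58×10^-5 C.
Applying ∮E·dA = Q_enc/ε₀ with Φ = E(4πr²):
E = k|Q_enc|/r² = (8.99×10^9)(4.58×10^-5)/(0.95)² = 4.56e5 N/C.

E = 4.56×10^5 N/C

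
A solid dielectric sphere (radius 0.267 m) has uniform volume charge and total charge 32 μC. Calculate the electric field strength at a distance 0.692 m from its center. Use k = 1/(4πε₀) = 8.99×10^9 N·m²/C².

Use a concentric Gaussian sphere at r = 0.692 m (r > R, so the entire charge is enclosed).
Q_enc = 32 μC = 3.20×10^-5 C.
Applying ∮E·dA = Q_enc/ε₀ with Φ = E(4πr²):
E = k|Q_enc|/r² = (8.99×10^9)(3.20×10^-5)/(0.692)² = 6.01×10^5 N/C.

|E| ≈ 6.01×10^5 V/m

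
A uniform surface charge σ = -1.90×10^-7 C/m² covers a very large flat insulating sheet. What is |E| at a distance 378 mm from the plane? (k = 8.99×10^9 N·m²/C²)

The symmetry is planar: E is normal to the sheet and the same magnitude on both sides. Take a pillbox straddling the sheet with end-cap area A.
Flux Φ = 2EA and Q_enc = σA, so 2EA = σA/ε₀ ⇒ E = |σ|/(2ε₀), independent of distance.
E = 2πk|σ| = 2π(8.99×10^9)(1.90×10^-7) = 1.07×10^4 N/C.

|E| = 1.07e4 N/C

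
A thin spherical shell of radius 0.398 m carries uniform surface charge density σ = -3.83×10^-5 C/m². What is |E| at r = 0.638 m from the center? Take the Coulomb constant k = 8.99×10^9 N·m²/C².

Take a concentric spherical Gaussian surface of radius r = 0.638 m (r > 0.398 m).
The entire shell is enclosed: Q_enc = σ·4πR² = (-3.83e-5)·4π·(0.398)² = -7.624×10^-5 C.
Gauss's law: E·4πr² = Q_enc/ε₀.
E = k|Q_enc|/r² = (8.99×10^9)(7.624×10^-5)/(0.638)² = 1.68×10^6 N/C.

|E| ≈ 1.68e6 N/C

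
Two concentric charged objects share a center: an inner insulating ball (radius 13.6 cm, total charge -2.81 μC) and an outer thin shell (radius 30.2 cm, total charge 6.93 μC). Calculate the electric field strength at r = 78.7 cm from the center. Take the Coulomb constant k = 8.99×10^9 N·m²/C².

E = 5.98×10^4 N/C

Take a concentric spherical Gaussian surface of radius r = 78.7 cm (r > 30.2 cm, enclosing both).
Q_enc = (-2.81 μC) + (6.93 μC) = 4.12×10^-6 C.
Since E is radial and uniform over the Gaussian sphere, Φ = E·4πr² = Q_enc/ε₀.
E = k|Q_enc|/r² = (8.99×10^9)(4.12×10^-6)/(0.787)² = 5.98×10^4 N/C.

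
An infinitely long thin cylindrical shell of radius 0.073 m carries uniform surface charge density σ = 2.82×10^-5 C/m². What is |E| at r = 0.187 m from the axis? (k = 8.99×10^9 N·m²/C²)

Take a coaxial cylindrical Gaussian surface of radius r = 0.187 m and length L (r > 0.073 m).
The whole shell is enclosed: λ_enc = σ·2πR = (2.82×10^-5)·2π·(0.073) = 1.293×10^-5 C/m.
Applying ∮E·dA = Q_enc/ε₀ with the end caps contributing no flux:
E = 2k|λ_enc|/r = 2(8.99×10^9)(1.293×10^-5)/(0.187) = 1.24×10^6 N/C.

|E| ≈ 1.24×10^6 V/m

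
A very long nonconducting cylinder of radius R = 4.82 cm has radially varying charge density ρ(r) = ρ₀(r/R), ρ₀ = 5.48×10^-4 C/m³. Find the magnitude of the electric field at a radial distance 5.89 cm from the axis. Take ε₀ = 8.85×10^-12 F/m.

Take a coaxial cylindrical Gaussian surface of radius r = 5.89 cm and length L (r > R, full charge per length enclosed).
λ_enc = 2π ∫₀^R ρ₀(r'/R)^1 r' dr' = 2πρ₀R²/3 = 2.666e-6 C/m.
Applying ∮E·dA = Q_enc/ε₀ with the end caps contributing no flux:
E = |λ_enc|/(2πε₀r) = (2.666×10^-6)/(2π·8.85×10^-12·0.0589) = 8.14e5 N/C.

8.14e5 N/C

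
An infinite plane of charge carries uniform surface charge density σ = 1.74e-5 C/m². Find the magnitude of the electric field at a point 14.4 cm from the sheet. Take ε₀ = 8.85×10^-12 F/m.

|E| ≈ 9.83e5 N/C

By planar symmetry E is perpendicular to the sheet and uniform; use a Gaussian pillbox with flat faces of area A on each side of the sheet.
Flux Φ = 2EA and Q_enc = σA, so 2EA = σA/ε₀ ⇒ E = |σ|/(2ε₀), independent of distance.
E = |σ|/(2ε₀) = (1.74e-5)/(2·8.85×10^-12) = 9.83×10^5 N/C.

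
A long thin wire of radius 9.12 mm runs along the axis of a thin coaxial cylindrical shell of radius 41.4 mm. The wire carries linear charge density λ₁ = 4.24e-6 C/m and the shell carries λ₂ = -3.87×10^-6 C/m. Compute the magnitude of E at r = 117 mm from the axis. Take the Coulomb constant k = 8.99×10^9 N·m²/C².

By cylindrical symmetry E is radial; use a coaxial Gaussian cylinder of radius 117 mm and length L (r > 41.4 mm, enclosing both).
λ_enc = λ₁ + λ₂ = (4.24×10^-6) + (-3.87e-6) = 3.70e-7 C/m.
Since E is radial and uniform over the curved surface, Φ = E·2πrL = Q_enc/ε₀ = λ_enc L/ε₀.
E = 2k|λ_enc|/r = 2(8.99×10^9)(3.70×10^-7)/(0.117) = 5.69×10^4 N/C.

5.69×10^4 N/C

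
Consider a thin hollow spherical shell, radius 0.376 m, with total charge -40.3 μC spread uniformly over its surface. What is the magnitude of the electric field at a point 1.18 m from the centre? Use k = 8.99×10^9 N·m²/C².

By spherical symmetry E is radial; choose a Gaussian sphere of radius r = 1.18 m (r > 0.376 m).
The entire shell is enclosed: Q_enc = -4.03×10^-5 C.
Applying ∮E·dA = Q_enc/ε₀ with Φ = E(4πr²):
E = k|Q_enc|/r² = (8.99×10^9)(4.03e-5)/(1.18)² = 2.60×10^5 N/C.

E ≈ 2.60e5 N/C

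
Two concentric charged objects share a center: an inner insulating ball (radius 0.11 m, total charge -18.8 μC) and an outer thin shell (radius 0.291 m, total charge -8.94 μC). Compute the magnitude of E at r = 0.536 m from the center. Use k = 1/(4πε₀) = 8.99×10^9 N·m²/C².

By spherical symmetry E is radial; choose a Gaussian sphere of radius r = 0.536 m (r > 0.291 m, enclosing both).
Q_enc = (-18.8 μC) + (-8.94 μC) = -2.774×10^-5 C.
Gauss's law: E·4πr² = Q_enc/ε₀.
E = k|Q_enc|/r² = (8.99×10^9)(2.774e-5)/(0.536)² = 8.68×10^5 N/C.

|E| = 8.68×10^5 N/C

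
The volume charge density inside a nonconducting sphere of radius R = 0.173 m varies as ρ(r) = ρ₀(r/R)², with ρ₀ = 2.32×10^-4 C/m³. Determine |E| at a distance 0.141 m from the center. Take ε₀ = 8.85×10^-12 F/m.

Symmetry ⇒ E = E(r) r̂. Gaussian sphere of radius r = 0.141 m (r < R).
Integrate the density: Q_enc = 4π ∫₀^r ρ₀(r'/R)^2 r'² dr' = 4πρ₀ r^5/(5·R²) = 1.086e-6 C.
Gauss's law: E·4πr² = Q_enc/ε₀.
E = |Q_enc|/(4πε₀r²) = (1.086×10^-6)/(4π·8.85×10^-12·(0.141)²) = 4.91×10^5 N/C.

E ≈ 4.91e5 N/C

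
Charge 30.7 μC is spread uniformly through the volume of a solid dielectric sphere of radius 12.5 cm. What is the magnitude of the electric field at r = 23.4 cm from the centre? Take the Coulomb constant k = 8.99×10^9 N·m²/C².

|E| = 5.04×10^6 N/C

Take a concentric spherical Gaussian surface of radius r = 23.4 cm (r > R, so the entire charge is enclosed).
Q_enc = 30.7 μC = 3.07e-5 C.
Since E is radial and uniform over the Gaussian sphere, Φ = E·4πr² = Q_enc/ε₀.
E = k|Q_enc|/r² = (8.99×10^9)(3.07×10^-5)/(0.234)² = 5.04×10^6 N/C.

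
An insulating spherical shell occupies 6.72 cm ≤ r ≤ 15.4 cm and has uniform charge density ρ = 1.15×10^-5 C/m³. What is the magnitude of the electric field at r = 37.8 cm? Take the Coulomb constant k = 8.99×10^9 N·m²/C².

|E| = 1.01×10^4 N/C

Take a concentric spherical Gaussian surface of radius r = 37.8 cm (r > 15.4 cm, enclosing the whole shell).
Q_enc = ρ·(4π/3)(b³ − a³) = (1.15e-5)·(4π/3)·((0.154)³ − (0.0672)³) = 1.613×10^-7 C.
Gauss's law: E·4πr² = Q_enc/ε₀.
E = k|Q_enc|/r² = (8.99×10^9)(1.613×10^-7)/(0.378)² = 1.01e4 N/C.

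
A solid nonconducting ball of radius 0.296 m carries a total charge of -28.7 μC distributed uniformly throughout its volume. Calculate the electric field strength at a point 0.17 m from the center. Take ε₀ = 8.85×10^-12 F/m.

E ≈ 1.69×10^6 V/m

Use a concentric Gaussian sphere at r = 0.17 m (r < R).
For a uniform sphere the enclosed fraction is (r/R)³, so Q_enc = (-28.7 μC)(0.17/0.296)³ = -5.437×10^-6 C.
Gauss's law: E·4πr² = Q_enc/ε₀.
E = |Q_enc|/(4πε₀r²) = (5.437×10^-6)/(4π·8.85×10^-12·(0.17)²) = 1.69e6 N/C.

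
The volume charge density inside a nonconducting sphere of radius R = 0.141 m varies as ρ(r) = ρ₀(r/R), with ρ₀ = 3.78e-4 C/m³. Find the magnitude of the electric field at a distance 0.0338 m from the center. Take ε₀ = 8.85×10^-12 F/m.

|E| = 8.65×10^4 V/m

Take a concentric spherical Gaussian surface of radius r = 0.0338 m (r < R).
Integrate the density: Q_enc = 4π ∫₀^r ρ₀(r'/R)^1 r'² dr' = 4πρ₀ r^4/(4·R) = 1.099×10^-8 C.
Since E is radial and uniform over the Gaussian sphere, Φ = E·4πr² = Q_enc/ε₀.
E = |Q_enc|/(4πε₀r²) = (1.099e-8)/(4π·8.85×10^-12·(0.0338)²) = 8.65e4 N/C.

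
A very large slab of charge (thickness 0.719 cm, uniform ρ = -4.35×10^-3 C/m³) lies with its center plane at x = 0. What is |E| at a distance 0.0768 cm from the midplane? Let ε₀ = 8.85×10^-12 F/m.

3.77e5 V/m

By symmetry E is perpendicular to the slab. A Gaussian pillbox from −0.0768 cm to +0.0768 cm (face area A) lies entirely within the slab.
Q_enc = ρ·(2x)·A and flux = 2EA, so 2EA = 2ρxA/ε₀ ⇒ E = |ρ|x/ε₀.
E = (4.35×10^-3)(0.000768)/(8.85×10^-12) = 3.77e5 N/C.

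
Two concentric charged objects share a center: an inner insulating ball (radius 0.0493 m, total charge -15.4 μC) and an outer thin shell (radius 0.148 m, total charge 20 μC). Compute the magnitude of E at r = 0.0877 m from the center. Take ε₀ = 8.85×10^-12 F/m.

|E| ≈ 1.80×10^7 N/C

Symmetry ⇒ E = E(r) r̂. Gaussian sphere of radius r = 0.0877 m (between the bodies, 0.0493 m < r < 0.148 m).
The shell at 0.148 m lies outside the Gaussian surface, so Q_enc = -15.4 μC = -1.54×10^-5 C.
By Gauss's law, ∮E·dA = E·4πr² = Q_enc/ε₀.
E = |Q_enc|/(4πε₀r²) = (1.54e-5)/(4π·8.85×10^-12·(0.0877)²) = 1.80e7 N/C.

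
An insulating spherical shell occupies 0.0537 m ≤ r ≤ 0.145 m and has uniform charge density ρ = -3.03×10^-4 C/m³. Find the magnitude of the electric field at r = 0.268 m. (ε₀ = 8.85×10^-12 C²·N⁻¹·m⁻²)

E ≈ 4.60×10^5 N/C

Symmetry ⇒ E = E(r) r̂. Gaussian sphere of radius r = 0.268 m (r > 0.145 m, enclosing the whole shell).
Q_enc = ρ·(4π/3)(b³ − a³) = (-3.03×10^-4)·(4π/3)·((0.145)³ − (0.0537)³) = -3.673×10^-6 C.
Gauss's law: E·4πr² = Q_enc/ε₀.
E = |Q_enc|/(4πε₀r²) = (3.673e-6)/(4π·8.85×10^-12·(0.268)²) = 4.60e5 N/C.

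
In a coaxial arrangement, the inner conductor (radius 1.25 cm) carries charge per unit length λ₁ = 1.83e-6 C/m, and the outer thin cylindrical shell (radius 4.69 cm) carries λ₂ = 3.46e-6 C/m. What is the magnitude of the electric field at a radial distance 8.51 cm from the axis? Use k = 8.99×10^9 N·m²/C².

|E| = 1.12×10^6 N/C

By cylindrical symmetry E is radial; use a coaxial Gaussian cylinder of radius 8.51 cm and length L (r > 4.69 cm, enclosing both).
λ_enc = λ₁ + λ₂ = (1.83e-6) + (3.46×10^-6) = 5.29×10^-6 C/m.
Gauss's law: E·2πrL = λ_enc L/ε₀.
E = 2k|λ_enc|/r = 2(8.99×10^9)(5.29×10^-6)/(0.0851) = 1.12×10^6 N/C.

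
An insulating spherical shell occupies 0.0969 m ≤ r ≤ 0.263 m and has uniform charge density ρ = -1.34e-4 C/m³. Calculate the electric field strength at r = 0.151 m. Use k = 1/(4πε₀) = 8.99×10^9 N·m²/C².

By spherical symmetry E is radial; choose a Gaussian sphere of radius r = 0.151 m (within the shell material, 0.0969 m < r < 0.263 m).
Enclosed charge is the volume from a to r: Q_enc = (4π/3)ρ(r³ − a³) = -1.422e-6 C.
Gauss's law: E·4πr² = Q_enc/ε₀.
E = k|Q_enc|/r² = (8.99×10^9)(1.422e-6)/(0.151)² = 5.61×10^5 N/C.

5.61e5 N/C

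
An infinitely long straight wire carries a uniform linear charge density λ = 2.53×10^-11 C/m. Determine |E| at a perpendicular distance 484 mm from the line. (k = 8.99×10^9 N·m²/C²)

|E| = 0.94 N/C

By cylindrical symmetry E is radial; use a coaxial Gaussian cylinder of radius 484 mm and length L.
Q_enc = λL, so λ_enc = 2.53×10^-11 C/m.
Applying ∮E·dA = Q_enc/ε₀ with the end caps contributing no flux:
E = 2k|λ_enc|/r = 2(8.99×10^9)(2.53×10^-11)/(0.484) = 0.94 N/C.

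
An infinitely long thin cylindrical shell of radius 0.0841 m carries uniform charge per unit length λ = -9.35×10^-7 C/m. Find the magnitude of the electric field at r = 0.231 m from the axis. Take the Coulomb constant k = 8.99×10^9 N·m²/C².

E = 7.28×10^4 V/m

Choose a coaxial cylinder of radius r = 0.231 m (arbitrary length L) as the Gaussian surface (r > 0.0841 m).
The full line charge is enclosed: λ_enc = -9.35×10^-7 C/m.
Gauss's law: E·2πrL = λ_enc L/ε₀.
E = 2k|λ_enc|/r = 2(8.99×10^9)(9.35×10^-7)/(0.231) = 7.28×10^4 N/C.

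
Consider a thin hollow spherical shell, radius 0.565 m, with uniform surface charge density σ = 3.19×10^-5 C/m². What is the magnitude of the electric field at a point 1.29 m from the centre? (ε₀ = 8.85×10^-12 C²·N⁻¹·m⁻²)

6.91×10^5 V/m

Use a concentric Gaussian sphere at r = 1.29 m (r > 0.565 m).
The entire shell is enclosed: Q_enc = σ·4πR² = (3.19×10^-5)·4π·(0.565)² = 1.28×10^-4 C.
By Gauss's law, ∮E·dA = E·4πr² = Q_enc/ε₀.
E = |Q_enc|/(4πε₀r²) = (1.28×10^-4)/(4π·8.85×10^-12·(1.29)²) = 6.91×10^5 N/C.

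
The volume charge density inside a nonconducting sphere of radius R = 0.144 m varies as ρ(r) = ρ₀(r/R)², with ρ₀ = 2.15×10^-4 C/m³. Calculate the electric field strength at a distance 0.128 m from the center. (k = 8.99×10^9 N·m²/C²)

Symmetry ⇒ E = E(r) r̂. Gaussian sphere of radius r = 0.128 m (r < R).
Integrate the density: Q_enc = 4π ∫₀^r ρ₀(r'/R)^2 r'² dr' = 4πρ₀ r^5/(5·R²) = 8.954×10^-7 C.
By Gauss's law, ∮E·dA = E·4πr² = Q_enc/ε₀.
E = k|Q_enc|/r² = (8.99×10^9)(8.954e-7)/(0.128)² = 4.91e5 N/C.

4.91e5 N/C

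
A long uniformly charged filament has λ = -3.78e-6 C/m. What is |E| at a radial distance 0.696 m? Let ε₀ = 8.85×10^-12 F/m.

Coaxial Gaussian cylinder, radius r = 0.696 m, length L.
Q_enc = λL, so λ_enc = -3.78×10^-6 C/m.
Since E is radial and uniform over the curved surface, Φ = E·2πrL = Q_enc/ε₀ = λ_enc L/ε₀.
E = |λ_enc|/(2πε₀r) = (3.78×10^-6)/(2π·8.85×10^-12·0.696) = 9.77e4 N/C.

9.77×10^4 V/m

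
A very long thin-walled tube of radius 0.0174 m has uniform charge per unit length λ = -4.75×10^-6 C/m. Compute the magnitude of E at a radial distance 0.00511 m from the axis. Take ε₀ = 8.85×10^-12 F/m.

Take a coaxial cylindrical Gaussian surface of radius r = 0.00511 m and length L (r < 0.0174 m, inside the shell).
No charge is enclosed, so Gauss's law gives E·2πrL = 0 ⇒ E = 0.

|E| = 0 V/m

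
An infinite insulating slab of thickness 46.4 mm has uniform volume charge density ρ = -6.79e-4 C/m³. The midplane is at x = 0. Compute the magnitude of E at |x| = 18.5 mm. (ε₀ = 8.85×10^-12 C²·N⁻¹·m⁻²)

|E| ≈ 1.42e6 N/C

By symmetry E is perpendicular to the slab. A Gaussian pillbox from −18.5 mm to +18.5 mm (face area A) lies entirely within the slab.
Q_enc = ρ·(2x)·A and flux = 2EA, so 2EA = 2ρxA/ε₀ ⇒ E = |ρ|x/ε₀.
E = (6.79×10^-4)(0.0185)/(8.85×10^-12) = 1.42×10^6 N/C.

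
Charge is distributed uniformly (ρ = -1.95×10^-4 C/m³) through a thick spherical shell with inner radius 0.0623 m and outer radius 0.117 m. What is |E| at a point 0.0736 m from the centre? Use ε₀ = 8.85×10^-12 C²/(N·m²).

Use a concentric Gaussian sphere at r = 0.0736 m (within the shell material, 0.0623 m < r < 0.117 m).
Enclosed charge is the volume from a to r: Q_enc = (4π/3)ρ(r³ − a³) = -1.281×10^-7 C.
Since E is radial and uniform over the Gaussian sphere, Φ = E·4πr² = Q_enc/ε₀.
E = |Q_enc|/(4πε₀r²) = (1.281×10^-7)/(4π·8.85×10^-12·(0.0736)²) = 2.13×10^5 N/C.

E ≈ 2.13×10^5 N/C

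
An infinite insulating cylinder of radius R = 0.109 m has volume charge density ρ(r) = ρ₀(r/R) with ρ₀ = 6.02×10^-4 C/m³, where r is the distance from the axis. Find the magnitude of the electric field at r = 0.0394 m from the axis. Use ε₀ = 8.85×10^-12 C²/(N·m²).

E ≈ 3.23e5 V/m

Choose a coaxial cylinder of radius r = 0.0394 m (arbitrary length L) as the Gaussian surface (r < R).
Integrating ρ over the cross-section to radius r: λ_enc = (2πρ₀/R) ∫₀^r r'^2 dr' = 2πρ₀ r^3/(3·R) = 7.075e-7 C/m.
Applying ∮E·dA = Q_enc/ε₀ with the end caps contributing no flux:
E = |λ_enc|/(2πε₀r) = (7.075×10^-7)/(2π·8.85×10^-12·0.0394) = 3.23×10^5 N/C.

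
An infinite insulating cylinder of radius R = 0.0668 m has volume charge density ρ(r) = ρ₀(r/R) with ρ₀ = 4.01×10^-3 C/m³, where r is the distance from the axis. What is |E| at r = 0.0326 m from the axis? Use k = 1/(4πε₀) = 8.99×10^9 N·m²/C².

By cylindrical symmetry E is radial; use a coaxial Gaussian cylinder of radius 0.0326 m and length L (r < R).
λ_enc = ∫₀^r ρ(r')·2πr' dr' = (2πρ₀/R)·r^3/3 = 4.356e-6 C/m.
Since E is radial and uniform over the curved surface, Φ = E·2πrL = Q_enc/ε₀ = λ_enc L/ε₀.
E = 2k|λ_enc|/r = 2(8.99×10^9)(4.356×10^-6)/(0.0326) = 2.40×10^6 N/C.

2.40×10^6 N/C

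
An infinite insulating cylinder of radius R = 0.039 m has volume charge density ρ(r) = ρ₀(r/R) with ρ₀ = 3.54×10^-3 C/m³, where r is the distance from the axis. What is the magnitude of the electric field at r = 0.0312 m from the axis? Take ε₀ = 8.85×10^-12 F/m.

By cylindrical symmetry E is radial; use a coaxial Gaussian cylinder of radius 0.0312 m and length L (r < R).
Integrating ρ over the cross-section to radius r: λ_enc = (2πρ₀/R) ∫₀^r r'^2 dr' = 2πρ₀ r^3/(3·R) = 5.774e-6 C/m.
Since E is radial and uniform over the curved surface, Φ = E·2πrL = Q_enc/ε₀ = λ_enc L/ε₀.
E = |λ_enc|/(2πε₀r) = (5.774×10^-6)/(2π·8.85×10^-12·0.0312) = 3.33×10^6 N/C.

E = 3.33×10^6 N/C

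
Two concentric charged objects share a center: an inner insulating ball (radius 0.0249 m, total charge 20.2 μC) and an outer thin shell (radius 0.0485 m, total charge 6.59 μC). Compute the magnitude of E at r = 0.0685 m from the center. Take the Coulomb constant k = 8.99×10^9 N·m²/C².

E = 5.13e7 N/C

Use a concentric Gaussian sphere at r = 0.0685 m (r > 0.0485 m, enclosing both).
Q_enc = (20.2 μC) + (6.59 μC) = 2.679×10^-5 C.
Gauss's law: E·4πr² = Q_enc/ε₀.
E = k|Q_enc|/r² = (8.99×10^9)(2.679e-5)/(0.0685)² = 5.13e7 N/C.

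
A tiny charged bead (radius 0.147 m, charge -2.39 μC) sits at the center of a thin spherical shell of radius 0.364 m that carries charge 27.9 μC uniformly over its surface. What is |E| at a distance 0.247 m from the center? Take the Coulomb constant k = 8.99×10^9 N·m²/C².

By spherical symmetry E is radial; choose a Gaussian sphere of radius r = 0.247 m (between the bodies, 0.147 m < r < 0.364 m).
Only the inner charge is enclosed; the outer shell contributes nothing inside itself. Q_enc = -2.39 μC = -2.39×10^-6 C.
Gauss's law: E·4πr² = Q_enc/ε₀.
E = k|Q_enc|/r² = (8.99×10^9)(2.39×10^-6)/(0.247)² = 3.52×10^5 N/C.

E ≈ 3.52×10^5 N/C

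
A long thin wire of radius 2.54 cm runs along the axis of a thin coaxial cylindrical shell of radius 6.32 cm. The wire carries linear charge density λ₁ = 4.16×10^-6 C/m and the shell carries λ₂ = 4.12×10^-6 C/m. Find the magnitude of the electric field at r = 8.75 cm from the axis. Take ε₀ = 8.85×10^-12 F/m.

Choose a coaxial cylinder of radius r = 8.75 cm (arbitrary length L) as the Gaussian surface (r > 6.32 cm, enclosing both).
λ_enc = λ₁ + λ₂ = (4.16×10^-6) + (4.12e-6) = 8.28×10^-6 C/m.
Since E is radial and uniform over the curved surface, Φ = E·2πrL = Q_enc/ε₀ = λ_enc L/ε₀.
E = |λ_enc|/(2πε₀r) = (8.28e-6)/(2π·8.85×10^-12·0.0875) = 1.70×10^6 N/C.

|E| ≈ 1.70e6 V/m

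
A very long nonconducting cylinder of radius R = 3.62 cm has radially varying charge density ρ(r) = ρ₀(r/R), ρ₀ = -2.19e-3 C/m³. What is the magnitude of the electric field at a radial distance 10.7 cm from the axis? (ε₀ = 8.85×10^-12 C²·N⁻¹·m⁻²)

Take a coaxial cylindrical Gaussian surface of radius r = 10.7 cm and length L (r > R, full charge per length enclosed).
λ_enc = 2π ∫₀^R ρ₀(r'/R)^1 r' dr' = 2πρ₀R²/3 = -6.011×10^-6 C/m.
Applying ∮E·dA = Q_enc/ε₀ with the end caps contributing no flux:
E = |λ_enc|/(2πε₀r) = (6.011×10^-6)/(2π·8.85×10^-12·0.107) = 1.01×10^6 N/C.

E = 1.01×10^6 N/C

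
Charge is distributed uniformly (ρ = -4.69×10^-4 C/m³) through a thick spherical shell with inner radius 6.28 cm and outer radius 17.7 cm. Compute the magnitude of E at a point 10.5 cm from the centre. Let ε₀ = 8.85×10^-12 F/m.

Take a concentric spherical Gaussian surface of radius r = 10.5 cm (within the shell material, 6.28 cm < r < 17.7 cm).
Enclosed charge is the volume from a to r: Q_enc = (4π/3)ρ(r³ − a³) = -1.788×10^-6 C.
Since E is radial and uniform over the Gaussian sphere, Φ = E·4πr² = Q_enc/ε₀.
E = |Q_enc|/(4πε₀r²) = (1.788×10^-6)/(4π·8.85×10^-12·(0.105)²) = 1.46×10^6 N/C.

1.46e6 N/C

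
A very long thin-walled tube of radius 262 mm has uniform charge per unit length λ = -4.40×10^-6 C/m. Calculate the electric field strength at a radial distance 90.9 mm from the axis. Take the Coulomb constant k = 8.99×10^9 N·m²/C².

Take a coaxial cylindrical Gaussian surface of radius r = 90.9 mm and length L (r < 262 mm, inside the shell).
No charge is enclosed, so Gauss's law gives E·2πrL = 0 ⇒ E = 0.

E = 0 (no enclosed charge)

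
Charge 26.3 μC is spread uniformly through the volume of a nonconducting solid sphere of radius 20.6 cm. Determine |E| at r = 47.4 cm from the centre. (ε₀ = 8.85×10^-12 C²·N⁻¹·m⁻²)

|E| = 1.05e6 N/C

Take a concentric spherical Gaussian surface of radius r = 47.4 cm (r > R, so the entire charge is enclosed).
Q_enc = 26.3 μC = 2.63×10^-5 C.
Gauss's law: E·4πr² = Q_enc/ε₀.
E = |Q_enc|/(4πε₀r²) = (2.63×10^-5)/(4π·8.85×10^-12·(0.474)²) = 1.05e6 N/C.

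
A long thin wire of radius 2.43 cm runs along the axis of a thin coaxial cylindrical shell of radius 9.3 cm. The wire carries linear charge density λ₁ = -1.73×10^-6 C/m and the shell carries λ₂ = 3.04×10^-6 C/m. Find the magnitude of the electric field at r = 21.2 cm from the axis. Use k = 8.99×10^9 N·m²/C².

E ≈ 1.11×10^5 V/m

Coaxial Gaussian cylinder, radius r = 21.2 cm, length L (r > 9.3 cm, enclosing both).
λ_enc = λ₁ + λ₂ = (-1.73×10^-6) + (3.04×10^-6) = 1.31×10^-6 C/m.
Applying ∮E·dA = Q_enc/ε₀ with the end caps contributing no flux:
E = 2k|λ_enc|/r = 2(8.99×10^9)(1.31×10^-6)/(0.212) = 1.11×10^5 N/C.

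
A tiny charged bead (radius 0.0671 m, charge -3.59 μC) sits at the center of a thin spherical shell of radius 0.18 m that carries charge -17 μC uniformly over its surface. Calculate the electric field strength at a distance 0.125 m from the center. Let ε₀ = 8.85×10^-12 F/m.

E ≈ 2.07e6 V/m

Use a concentric Gaussian sphere at r = 0.125 m (between the bodies, 0.0671 m < r < 0.18 m).
The shell at 0.18 m lies outside the Gaussian surface, so Q_enc = -3.59 μC = -3.59e-6 C.
Since E is radial and uniform over the Gaussian sphere, Φ = E·4πr² = Q_enc/ε₀.
E = |Q_enc|/(4πε₀r²) = (3.59e-6)/(4π·8.85×10^-12·(0.125)²) = 2.07×10^6 N/C.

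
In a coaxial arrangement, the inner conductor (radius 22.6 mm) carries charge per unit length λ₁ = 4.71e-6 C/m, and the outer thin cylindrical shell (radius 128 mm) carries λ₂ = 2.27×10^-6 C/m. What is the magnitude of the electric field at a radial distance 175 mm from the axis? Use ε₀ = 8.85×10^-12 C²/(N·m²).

|E| = 7.17×10^5 N/C

Coaxial Gaussian cylinder, radius r = 175 mm, length L (r > 128 mm, enclosing both).
λ_enc = λ₁ + λ₂ = (4.71×10^-6) + (2.27×10^-6) = 6.98×10^-6 C/m.
Applying ∮E·dA = Q_enc/ε₀ with the end caps contributing no flux:
E = |λ_enc|/(2πε₀r) = (6.98×10^-6)/(2π·8.85×10^-12·0.175) = 7.17×10^5 N/C.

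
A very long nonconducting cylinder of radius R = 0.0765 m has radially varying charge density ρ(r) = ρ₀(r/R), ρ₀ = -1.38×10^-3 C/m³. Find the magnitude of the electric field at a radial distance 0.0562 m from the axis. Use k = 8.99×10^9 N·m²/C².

Coaxial Gaussian cylinder, radius r = 0.0562 m, length L (r < R).
λ_enc = ∫₀^r ρ(r')·2πr' dr' = (2πρ₀/R)·r^3/3 = -6.706×10^-6 C/m.
By Gauss's law (flux through the curved wall only), E·2πrL = λ_enc L/ε₀.
E = 2k|λ_enc|/r = 2(8.99×10^9)(6.706e-6)/(0.0562) = 2.15e6 N/C.

|E| ≈ 2.15×10^6 N/C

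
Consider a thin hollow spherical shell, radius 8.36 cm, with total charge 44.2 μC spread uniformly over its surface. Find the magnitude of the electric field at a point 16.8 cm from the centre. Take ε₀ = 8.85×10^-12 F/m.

E ≈ 1.41e7 V/m

By spherical symmetry E is radial; choose a Gaussian sphere of radius r = 16.8 cm (r > 8.36 cm).
The entire shell is enclosed: Q_enc = 4.42×10^-5 C.
By Gauss's law, ∮E·dA = E·4πr² = Q_enc/ε₀.
E = |Q_enc|/(4πε₀r²) = (4.42×10^-5)/(4π·8.85×10^-12·(0.168)²) = 1.41×10^7 N/C.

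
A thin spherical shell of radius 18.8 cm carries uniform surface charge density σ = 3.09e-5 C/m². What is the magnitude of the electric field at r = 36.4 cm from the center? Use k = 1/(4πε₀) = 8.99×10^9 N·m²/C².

9.31e5 N/C

Take a concentric spherical Gaussian surface of radius r = 36.4 cm (r > 18.8 cm).
The entire shell is enclosed: Q_enc = σ·4πR² = (3.09×10^-5)·4π·(0.188)² = 1.372×10^-5 C.
Gauss's law: E·4πr² = Q_enc/ε₀.
E = k|Q_enc|/r² = (8.99×10^9)(1.372×10^-5)/(0.364)² = 9.31e5 N/C.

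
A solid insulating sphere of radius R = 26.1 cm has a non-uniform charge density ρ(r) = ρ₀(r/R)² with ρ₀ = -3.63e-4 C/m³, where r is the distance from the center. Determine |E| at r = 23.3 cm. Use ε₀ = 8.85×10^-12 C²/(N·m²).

|E| ≈ 1.52e6 N/C

Take a concentric spherical Gaussian surface of radius r = 23.3 cm (r < R).
Integrate the density: Q_enc = 4π ∫₀^r ρ₀(r'/R)^2 r'² dr' = 4πρ₀ r^5/(5·R²) = -9.197×10^-6 C.
Applying ∮E·dA = Q_enc/ε₀ with Φ = E(4πr²):
E = |Q_enc|/(4πε₀r²) = (9.197×10^-6)/(4π·8.85×10^-12·(0.233)²) = 1.52e6 N/C.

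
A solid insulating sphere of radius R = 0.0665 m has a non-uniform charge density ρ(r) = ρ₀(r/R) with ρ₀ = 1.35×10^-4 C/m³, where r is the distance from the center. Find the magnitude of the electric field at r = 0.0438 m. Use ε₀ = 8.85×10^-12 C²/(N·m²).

1.10e5 N/C

By spherical symmetry E is radial; choose a Gaussian sphere of radius r = 0.0438 m (r < R).
Q_enc = ∫₀^r ρ(r')·4πr'² dr' = (4πρ₀/R) ∫₀^r r'^3 dr' = 4πρ₀ r^4/(4·R) = 2.347×10^-8 C.
Gauss's law: E·4πr² = Q_enc/ε₀.
E = |Q_enc|/(4πε₀r²) = (2.347×10^-8)/(4π·8.85×10^-12·(0.0438)²) = 1.10×10^5 N/C.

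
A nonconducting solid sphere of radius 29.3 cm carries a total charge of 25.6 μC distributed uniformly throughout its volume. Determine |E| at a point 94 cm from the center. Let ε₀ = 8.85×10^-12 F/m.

Take a concentric spherical Gaussian surface of radius r = 94 cm (r > R, so the entire charge is enclosed).
Q_enc = 25.6 μC = 2.56×10^-5 C.
Applying ∮E·dA = Q_enc/ε₀ with Φ = E(4πr²):
E = |Q_enc|/(4πε₀r²) = (2.56e-5)/(4π·8.85×10^-12·(0.94)²) = 2.61×10^5 N/C.

|E| ≈ 2.61×10^5 N/C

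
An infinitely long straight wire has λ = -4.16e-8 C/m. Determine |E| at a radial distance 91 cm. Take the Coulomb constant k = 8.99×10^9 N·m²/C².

Take a coaxial cylindrical Gaussian surface of radius r = 91 cm and length L.
Q_enc = λL, so λ_enc = -4.16e-8 C/m.
By Gauss's law (flux through the curved wall only), E·2πrL = λ_enc L/ε₀.
E = 2k|λ_enc|/r = 2(8.99×10^9)(4.16e-8)/(0.91) = 822 N/C.

|E| = 822 N/C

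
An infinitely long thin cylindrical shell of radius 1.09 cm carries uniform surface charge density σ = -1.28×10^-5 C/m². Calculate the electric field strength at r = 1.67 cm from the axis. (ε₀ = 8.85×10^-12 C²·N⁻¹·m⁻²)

E ≈ 9.44e5 V/m

Take a coaxial cylindrical Gaussian surface of radius r = 1.67 cm and length L (r > 1.09 cm).
The whole shell is enclosed: λ_enc = σ·2πR = (-1.28×10^-5)·2π·(0.0109) = -8.766×10^-7 C/m.
Applying ∮E·dA = Q_enc/ε₀ with the end caps contributing no flux:
E = |λ_enc|/(2πε₀r) = (8.766e-7)/(2π·8.85×10^-12·0.0167) = 9.44×10^5 N/C.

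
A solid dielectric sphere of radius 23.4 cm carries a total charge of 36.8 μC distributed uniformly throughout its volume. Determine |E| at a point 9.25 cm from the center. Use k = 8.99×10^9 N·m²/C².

By spherical symmetry E is radial; choose a Gaussian sphere of radius r = 9.25 cm (r < R).
Only the charge within r is enclosed: Q_enc = Q·(r/R)³ = (36.8 μC)·(9.25 cm/23.4 cm)³ = 2.273e-6 C.
By Gauss's law, ∮E·dA = E·4πr² = Q_enc/ε₀.
E = k|Q_enc|/r² = (8.99×10^9)(2.273×10^-6)/(0.0925)² = 2.39×10^6 N/C.

|E| ≈ 2.39e6 V/m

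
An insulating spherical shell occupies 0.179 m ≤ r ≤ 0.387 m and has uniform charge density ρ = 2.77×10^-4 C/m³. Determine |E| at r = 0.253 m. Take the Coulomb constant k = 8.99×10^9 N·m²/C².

|E| = 1.70×10^6 N/C

Symmetry ⇒ E = E(r) r̂. Gaussian sphere of radius r = 0.253 m (within the shell material, 0.179 m < r < 0.387 m).
Only the shell between 0.179 m and r is enclosed: Q_enc = ρ·(4π/3)(r³ − a³) = (2.77e-4)·(4π/3)·((0.253)³ − (0.179)³) = 1.214×10^-5 C.
Gauss's law: E·4πr² = Q_enc/ε₀.
E = k|Q_enc|/r² = (8.99×10^9)(1.214×10^-5)/(0.253)² = 1.70×10^6 N/C.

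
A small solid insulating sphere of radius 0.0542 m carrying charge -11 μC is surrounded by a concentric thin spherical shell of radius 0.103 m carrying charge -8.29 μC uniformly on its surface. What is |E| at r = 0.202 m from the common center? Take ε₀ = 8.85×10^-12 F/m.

Use a concentric Gaussian sphere at r = 0.202 m (r > 0.103 m, enclosing both).
Q_enc = (-11 μC) + (-8.29 μC) = -1.929×10^-5 C.
By Gauss's law, ∮E·dA = E·4πr² = Q_enc/ε₀.
E = |Q_enc|/(4πε₀r²) = (1.929×10^-5)/(4π·8.85×10^-12·(0.202)²) = 4.25×10^6 N/C.

E = 4.25e6 N/C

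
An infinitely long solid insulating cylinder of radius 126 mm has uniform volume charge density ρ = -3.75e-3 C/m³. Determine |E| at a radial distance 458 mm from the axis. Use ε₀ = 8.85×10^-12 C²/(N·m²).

|E| ≈ 7.34×10^6 N/C

Choose a coaxial cylinder of radius r = 458 mm (arbitrary length L) as the Gaussian surface (r > 126 mm, full cross-section enclosed).
λ_enc = ρ·πR² = (-3.75×10^-3)π(0.126)² = -1.87e-4 C/m.
By Gauss's law (flux through the curved wall only), E·2πrL = λ_enc L/ε₀.
E = |λ_enc|/(2πε₀r) = (1.87×10^-4)/(2π·8.85×10^-12·0.458) = 7.34e6 N/C.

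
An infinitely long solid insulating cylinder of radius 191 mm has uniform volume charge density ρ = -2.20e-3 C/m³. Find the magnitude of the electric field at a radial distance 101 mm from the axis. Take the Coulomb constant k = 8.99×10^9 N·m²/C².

|E| = 1.26×10^7 V/m

By cylindrical symmetry E is radial; use a coaxial Gaussian cylinder of radius 101 mm and length L (r < R).
Charge inside radius r per length L is ρ·πr²·L, so λ_enc = ρπr² = -7.05e-5 C/m.
By Gauss's law (flux through the curved wall only), E·2πrL = λ_enc L/ε₀.
E = 2k|λ_enc|/r = 2(8.99×10^9)(7.05×10^-5)/(0.101) = 1.26e7 N/C.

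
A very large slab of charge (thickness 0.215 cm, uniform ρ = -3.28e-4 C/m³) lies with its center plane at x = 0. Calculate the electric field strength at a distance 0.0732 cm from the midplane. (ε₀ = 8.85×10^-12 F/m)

|E| ≈ 2.71×10^4 N/C

By symmetry E is perpendicular to the slab. A Gaussian pillbox from −0.0732 cm to +0.0732 cm (face area A) lies entirely within the slab.
Q_enc = ρ·(2x)·A and flux = 2EA, so 2EA = 2ρxA/ε₀ ⇒ E = |ρ|x/ε₀.
E = (3.28×10^-4)(0.000732)/(8.85×10^-12) = 2.71×10^4 N/C.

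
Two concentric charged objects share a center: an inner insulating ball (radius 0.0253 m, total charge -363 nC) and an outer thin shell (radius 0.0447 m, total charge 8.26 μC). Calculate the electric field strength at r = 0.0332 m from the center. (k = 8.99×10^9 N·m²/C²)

|E| = 2.96×10^6 N/C

Symmetry ⇒ E = E(r) r̂. Gaussian sphere of radius r = 0.0332 m (between the bodies, 0.0253 m < r < 0.0447 m).
The shell at 0.0447 m lies outside the Gaussian surface, so Q_enc = -363 nC = -3.63×10^-7 C.
Gauss's law: E·4πr² = Q_enc/ε₀.
E = k|Q_enc|/r² = (8.99×10^9)(3.63e-7)/(0.0332)² = 2.96e6 N/C.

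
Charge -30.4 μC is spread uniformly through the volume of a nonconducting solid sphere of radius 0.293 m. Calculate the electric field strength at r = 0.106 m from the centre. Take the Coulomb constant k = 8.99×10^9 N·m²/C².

Use a concentric Gaussian sphere at r = 0.106 m (r < R).
For a uniform sphere the enclosed fraction is (r/R)³, so Q_enc = (-30.4 μC)(0.106/0.293)³ = -1.439×10^-6 C.
Applying ∮E·dA = Q_enc/ε₀ with Φ = E(4πr²):
E = k|Q_enc|/r² = (8.99×10^9)(1.439×10^-6)/(0.106)² = 1.15×10^6 N/C.

|E| = 1.15e6 N/C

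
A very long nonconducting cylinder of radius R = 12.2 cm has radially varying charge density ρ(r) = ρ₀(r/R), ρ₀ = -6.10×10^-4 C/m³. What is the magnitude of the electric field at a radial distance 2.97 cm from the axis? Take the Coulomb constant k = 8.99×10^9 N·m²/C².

Coaxial Gaussian cylinder, radius r = 2.97 cm, length L (r < R).
Integrating ρ over the cross-section to radius r: λ_enc = (2πρ₀/R) ∫₀^r r'^2 dr' = 2πρ₀ r^3/(3·R) = -2.743e-7 C/m.
Gauss's law: E·2πrL = λ_enc L/ε₀.
E = 2k|λ_enc|/r = 2(8.99×10^9)(2.743×10^-7)/(0.0297) = 1.66e5 N/C.

1.66×10^5 N/C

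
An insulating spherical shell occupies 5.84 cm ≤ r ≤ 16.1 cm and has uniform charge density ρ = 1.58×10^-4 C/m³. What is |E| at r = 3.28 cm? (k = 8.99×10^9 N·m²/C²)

Take a concentric spherical Gaussian surface of radius r = 3.28 cm (r < 5.84 cm, inside the empty cavity).
Q_enc = 0 (all charge lies at larger r); Gauss's law gives E = 0.

E = 0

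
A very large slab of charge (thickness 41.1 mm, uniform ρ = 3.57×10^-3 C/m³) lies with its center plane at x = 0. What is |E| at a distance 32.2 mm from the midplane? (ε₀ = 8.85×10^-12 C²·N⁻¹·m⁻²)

The point |x| = 32.2 mm lies outside the slab (half-thickness 0.02055 m). A symmetric pillbox spanning the full slab encloses Q_enc = ρ·d·A.
Flux = 2EA ⇒ E = |ρ|d/(2ε₀), independent of distance outside.
E = (3.57e-3)(0.0411)/(2·8.85×10^-12) = 8.29×10^6 N/C.

|E| ≈ 8.29×10^6 N/C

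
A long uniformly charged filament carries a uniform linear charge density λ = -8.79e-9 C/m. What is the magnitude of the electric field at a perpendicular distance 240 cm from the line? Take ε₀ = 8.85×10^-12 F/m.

E = 65.9 N/C

Take a coaxial cylindrical Gaussian surface of radius r = 240 cm and length L.
Q_enc = λL, so λ_enc = -8.79×10^-9 C/m.
Since E is radial and uniform over the curved surface, Φ = E·2πrL = Q_enc/ε₀ = λ_enc L/ε₀.
E = |λ_enc|/(2πε₀r) = (8.79e-9)/(2π·8.85×10^-12·2.4) = 65.9 N/C.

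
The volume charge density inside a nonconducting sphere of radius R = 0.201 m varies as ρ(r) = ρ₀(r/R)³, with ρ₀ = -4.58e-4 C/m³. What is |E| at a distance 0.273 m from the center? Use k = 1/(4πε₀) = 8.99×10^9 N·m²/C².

By spherical symmetry E is radial; choose a Gaussian sphere of radius r = 0.273 m (r > R, all charge enclosed).
Q_enc = 4π ∫₀^R ρ₀(r'/R)^3 r'² dr' = 4πρ₀R³/6 = -7.79×10^-6 C.
By Gauss's law, ∮E·dA = E·4πr² = Q_enc/ε₀.
E = k|Q_enc|/r² = (8.99×10^9)(7.79e-6)/(0.273)² = 9.40×10^5 N/C.

9.40×10^5 N/C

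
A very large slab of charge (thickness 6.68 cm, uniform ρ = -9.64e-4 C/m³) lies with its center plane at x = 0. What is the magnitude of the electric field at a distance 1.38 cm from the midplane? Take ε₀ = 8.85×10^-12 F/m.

|E| ≈ 1.50×10^6 N/C

By symmetry E is perpendicular to the slab. A Gaussian pillbox from −1.38 cm to +1.38 cm (face area A) lies entirely within the slab.
Q_enc = ρ·(2x)·A and flux = 2EA, so 2EA = 2ρxA/ε₀ ⇒ E = |ρ|x/ε₀.
E = (9.64×10^-4)(0.0138)/(8.85×10^-12) = 1.50e6 N/C.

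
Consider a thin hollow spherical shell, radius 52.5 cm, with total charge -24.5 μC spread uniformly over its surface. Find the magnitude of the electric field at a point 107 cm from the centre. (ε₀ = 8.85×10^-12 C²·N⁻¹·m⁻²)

E ≈ 1.92e5 V/m

Use a concentric Gaussian sphere at r = 107 cm (r > 52.5 cm).
The entire shell is enclosed: Q_enc = -2.45e-5 C.
Gauss's law: E·4πr² = Q_enc/ε₀.
E = |Q_enc|/(4πε₀r²) = (2.45e-5)/(4π·8.85×10^-12·(1.07)²) = 1.92×10^5 N/C.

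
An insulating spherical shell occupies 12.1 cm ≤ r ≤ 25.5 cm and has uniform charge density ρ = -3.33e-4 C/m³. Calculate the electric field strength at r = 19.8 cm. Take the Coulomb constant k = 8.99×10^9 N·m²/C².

Use a concentric Gaussian sphere at r = 19.8 cm (within the shell material, 12.1 cm < r < 25.5 cm).
Only the shell between 12.1 cm and r is enclosed: Q_enc = ρ·(4π/3)(r³ − a³) = (-3.33×10^-4)·(4π/3)·((0.198)³ − (0.121)³) = -8.356×10^-6 C.
Since E is radial and uniform over the Gaussian sphere, Φ = E·4πr² = Q_enc/ε₀.
E = k|Q_enc|/r² = (8.99×10^9)(8.356e-6)/(0.198)² = 1.92e6 N/C.

1.92×10^6 N/C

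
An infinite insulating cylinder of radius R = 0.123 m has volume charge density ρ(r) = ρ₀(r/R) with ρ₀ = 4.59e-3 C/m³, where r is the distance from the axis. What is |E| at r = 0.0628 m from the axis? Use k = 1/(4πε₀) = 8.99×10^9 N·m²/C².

By cylindrical symmetry E is radial; use a coaxial Gaussian cylinder of radius 0.0628 m and length L (r < R).
λ_enc = ∫₀^r ρ(r')·2πr' dr' = (2πρ₀/R)·r^3/3 = 1.936×10^-5 C/m.
Applying ∮E·dA = Q_enc/ε₀ with the end caps contributing no flux:
E = 2k|λ_enc|/r = 2(8.99×10^9)(1.936×10^-5)/(0.0628) = 5.54×10^6 N/C.

E = 5.54e6 N/C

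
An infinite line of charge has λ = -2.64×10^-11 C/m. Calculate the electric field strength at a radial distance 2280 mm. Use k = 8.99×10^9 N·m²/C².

E = 0.208 V/m

Take a coaxial cylindrical Gaussian surface of radius r = 2280 mm and length L.
Q_enc = λL, so λ_enc = -2.64×10^-11 C/m.
Applying ∮E·dA = Q_enc/ε₀ with the end caps contributing no flux:
E = 2k|λ_enc|/r = 2(8.99×10^9)(2.64e-11)/(2.28) = 0.208 N/C.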